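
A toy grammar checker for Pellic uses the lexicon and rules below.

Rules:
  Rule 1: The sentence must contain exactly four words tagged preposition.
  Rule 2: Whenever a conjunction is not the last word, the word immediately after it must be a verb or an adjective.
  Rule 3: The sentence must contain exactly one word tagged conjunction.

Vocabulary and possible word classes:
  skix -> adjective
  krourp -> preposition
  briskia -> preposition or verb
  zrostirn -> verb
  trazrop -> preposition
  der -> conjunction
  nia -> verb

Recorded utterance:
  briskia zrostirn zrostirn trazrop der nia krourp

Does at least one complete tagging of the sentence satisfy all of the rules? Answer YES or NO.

Candidates per position — 1:briskia {preposition,verb}; 2:zrostirn {verb}; 3:zrostirn {verb}; 4:trazrop {preposition}; 5:der {conjunction}; 6:nia {verb}; 7:krourp {preposition}.
Rule 1 cannot be satisfied by any choice of tags from the lexicon.
So there is no consistent tagging.

NO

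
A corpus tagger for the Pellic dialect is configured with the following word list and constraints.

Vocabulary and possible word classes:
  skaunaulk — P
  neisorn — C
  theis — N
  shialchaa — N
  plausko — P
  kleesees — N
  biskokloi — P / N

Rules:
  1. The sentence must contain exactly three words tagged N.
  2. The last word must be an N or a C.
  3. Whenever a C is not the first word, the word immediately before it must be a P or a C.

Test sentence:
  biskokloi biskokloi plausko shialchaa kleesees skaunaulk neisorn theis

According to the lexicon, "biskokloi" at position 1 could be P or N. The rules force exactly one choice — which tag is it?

Candidates per position — 1:biskokloi {P,N}; 2:biskokloi {P,N}; 3:plausko {P}; 4:shialchaa {N}; 5:kleesees {N}; 6:skaunaulk {P}; 7:neisorn {C}; 8:theis {N}.
Position 1: N is ruled out by rule 1; that leaves P.
Position 2: N is ruled out by rule 1; that leaves P.
The unique satisfying tagging is: P P P N N P C N.
Checking: rule 1 holds; rule 2 holds; rule 3 holds.

P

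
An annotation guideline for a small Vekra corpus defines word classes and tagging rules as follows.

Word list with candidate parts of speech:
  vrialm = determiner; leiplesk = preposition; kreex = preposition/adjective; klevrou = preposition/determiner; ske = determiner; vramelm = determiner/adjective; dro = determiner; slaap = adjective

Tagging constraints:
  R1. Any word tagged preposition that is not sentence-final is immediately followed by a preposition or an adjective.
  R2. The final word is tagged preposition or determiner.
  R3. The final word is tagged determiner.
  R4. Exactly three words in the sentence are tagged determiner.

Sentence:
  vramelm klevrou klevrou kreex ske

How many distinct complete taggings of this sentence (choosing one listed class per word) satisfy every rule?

2

Candidates per position — 1:vramelm {determiner,adjective}; 2:klevrou {preposition,determiner}; 3:klevrou {preposition,determiner}; 4:kreex {preposition,adjective}; 5:ske {determiner}.
There are 16 candidate sequences in total.
The sequences that satisfy every rule: determiner determiner preposition adjective determiner; adjective determiner determiner adjective determiner.
Count = 2.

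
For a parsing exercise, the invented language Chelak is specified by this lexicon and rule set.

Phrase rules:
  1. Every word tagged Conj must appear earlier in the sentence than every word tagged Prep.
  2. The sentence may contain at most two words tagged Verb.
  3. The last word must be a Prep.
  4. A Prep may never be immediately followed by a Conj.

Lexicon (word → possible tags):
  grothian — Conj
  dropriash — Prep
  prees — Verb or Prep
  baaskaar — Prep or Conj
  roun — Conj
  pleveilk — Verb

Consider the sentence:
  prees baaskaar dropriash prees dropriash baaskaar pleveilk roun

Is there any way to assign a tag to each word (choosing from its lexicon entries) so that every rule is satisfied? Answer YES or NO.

NO

Candidates per position — 1:prees {Verb,Prep}; 2:baaskaar {Prep,Conj}; 3:dropriash {Prep}; 4:prees {Verb,Prep}; 5:dropriash {Prep}; 6:baaskaar {Prep,Conj}; 7:pleveilk {Verb}; 8:roun {Conj}.
Rule 1 cannot be satisfied by any choice of tags from the lexicon.
So there is no consistent tagging.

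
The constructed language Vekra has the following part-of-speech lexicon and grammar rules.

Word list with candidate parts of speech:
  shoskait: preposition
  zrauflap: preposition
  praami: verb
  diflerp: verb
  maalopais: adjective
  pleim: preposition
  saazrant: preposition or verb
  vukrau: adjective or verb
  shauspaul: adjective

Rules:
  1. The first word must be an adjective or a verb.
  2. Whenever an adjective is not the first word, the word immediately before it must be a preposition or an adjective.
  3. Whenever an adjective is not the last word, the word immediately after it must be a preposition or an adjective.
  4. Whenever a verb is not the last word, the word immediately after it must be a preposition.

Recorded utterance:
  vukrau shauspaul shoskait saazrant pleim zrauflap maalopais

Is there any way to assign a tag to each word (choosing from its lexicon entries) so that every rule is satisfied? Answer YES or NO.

Candidates per position — 1:vukrau {adjective,verb}; 2:shauspaul {adjective}; 3:shoskait {preposition}; 4:saazrant {preposition,verb}; 5:pleim {preposition}; 6:zrauflap {preposition}; 7:maalopais {adjective}.
One satisfying assignment: adjective adjective preposition preposition preposition preposition adjective.
Checking: rule 1 ✓; rule 2 ✓; rule 3 ✓; rule 4 ✓.

YES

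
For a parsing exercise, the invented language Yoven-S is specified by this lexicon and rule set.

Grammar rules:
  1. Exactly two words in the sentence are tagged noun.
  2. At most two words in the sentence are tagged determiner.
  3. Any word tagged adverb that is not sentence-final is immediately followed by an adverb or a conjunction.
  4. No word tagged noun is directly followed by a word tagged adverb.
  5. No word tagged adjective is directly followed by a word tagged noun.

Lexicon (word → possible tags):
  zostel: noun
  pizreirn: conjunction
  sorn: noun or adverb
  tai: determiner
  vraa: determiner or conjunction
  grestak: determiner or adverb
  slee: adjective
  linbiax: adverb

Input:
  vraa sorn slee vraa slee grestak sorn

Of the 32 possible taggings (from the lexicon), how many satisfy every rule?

3

Candidates per position — 1:vraa {determiner,conjunction}; 2:sorn {noun,adverb}; 3:slee {adjective}; 4:vraa {determiner,conjunction}; 5:slee {adjective}; 6:grestak {determiner,adverb}; 7:sorn {noun,adverb}.
There are 32 candidate sequences in total.
The sequences that satisfy every rule: determiner noun adjective conjunction adjective determiner noun; conjunction noun adjective determiner adjective determiner noun; conjunction noun adjective conjunction adjective determiner noun.
Count = 3.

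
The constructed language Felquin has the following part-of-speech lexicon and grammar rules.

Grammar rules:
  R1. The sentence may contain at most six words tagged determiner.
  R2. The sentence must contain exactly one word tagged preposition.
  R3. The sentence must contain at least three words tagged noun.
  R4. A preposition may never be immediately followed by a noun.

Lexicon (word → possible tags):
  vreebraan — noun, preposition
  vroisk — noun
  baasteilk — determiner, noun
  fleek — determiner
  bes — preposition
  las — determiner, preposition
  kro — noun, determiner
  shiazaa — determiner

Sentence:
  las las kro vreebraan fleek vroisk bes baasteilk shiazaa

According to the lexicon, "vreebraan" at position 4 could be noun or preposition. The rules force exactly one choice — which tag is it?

noun

Candidates per position — 1:las {determiner,preposition}; 2:las {determiner,preposition}; 3:kro {noun,determiner}; 4:vreebraan {noun,preposition}; 5:fleek {determiner}; 6:vroisk {noun}; 7:bes {preposition}; 8:baasteilk {determiner,noun}; 9:shiazaa {determiner}.
At position 1, choosing preposition makes rule 2 impossible to satisfy; hence determiner.
At position 2, choosing preposition makes rule 2 impossible to satisfy; hence determiner.
At position 4, choosing preposition makes rule 2 impossible to satisfy; hence noun.
At position 8, choosing noun makes rule 4 impossible to satisfy; hence determiner.
At position 3, choosing determiner makes rule 3 impossible to satisfy; hence noun.
So the tagging must be: determiner determiner noun noun determiner noun preposition determiner determiner.
Verifying each rule — rule 1 holds; rule 2 holds; rule 3 holds; rule 4 holds.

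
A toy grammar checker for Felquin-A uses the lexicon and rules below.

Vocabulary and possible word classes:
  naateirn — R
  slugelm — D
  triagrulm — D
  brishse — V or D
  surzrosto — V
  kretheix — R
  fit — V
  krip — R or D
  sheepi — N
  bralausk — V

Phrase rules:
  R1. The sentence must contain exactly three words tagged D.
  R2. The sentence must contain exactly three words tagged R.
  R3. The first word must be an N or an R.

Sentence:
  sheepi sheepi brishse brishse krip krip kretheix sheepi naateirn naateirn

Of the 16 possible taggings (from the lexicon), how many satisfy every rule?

Candidates per position — 1:sheepi {N}; 2:sheepi {N}; 3:brishse {V,D}; 4:brishse {V,D}; 5:krip {R,D}; 6:krip {R,D}; 7:kretheix {R}; 8:sheepi {N}; 9:naateirn {R}; 10:naateirn {R}.
There are 16 candidate sequences in total.
The sequences that satisfy every rule: N N V D D D R N R R; N N D V D D R N R R.
Count = 2.

2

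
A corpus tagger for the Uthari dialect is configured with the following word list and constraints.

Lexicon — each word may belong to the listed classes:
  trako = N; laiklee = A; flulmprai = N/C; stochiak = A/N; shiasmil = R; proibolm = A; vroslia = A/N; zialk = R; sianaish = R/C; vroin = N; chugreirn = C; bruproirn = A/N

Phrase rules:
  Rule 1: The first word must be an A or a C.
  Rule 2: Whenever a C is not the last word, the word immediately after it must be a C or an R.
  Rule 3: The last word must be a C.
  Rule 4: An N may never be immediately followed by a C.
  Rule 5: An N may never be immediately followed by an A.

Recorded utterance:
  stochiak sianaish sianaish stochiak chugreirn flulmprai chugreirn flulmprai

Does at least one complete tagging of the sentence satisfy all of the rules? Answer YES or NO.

Candidates per position — 1:stochiak {A,N}; 2:sianaish {R,C}; 3:sianaish {R,C}; 4:stochiak {A,N}; 5:chugreirn {C}; 6:flulmprai {N,C}; 7:chugreirn {C}; 8:flulmprai {N,C}.
One satisfying assignment: A R R A C C C C.
Rule-by-rule: rule 1 satisfied; rule 2 satisfied; rule 3 satisfied; rule 4 satisfied; rule 5 satisfied.

YES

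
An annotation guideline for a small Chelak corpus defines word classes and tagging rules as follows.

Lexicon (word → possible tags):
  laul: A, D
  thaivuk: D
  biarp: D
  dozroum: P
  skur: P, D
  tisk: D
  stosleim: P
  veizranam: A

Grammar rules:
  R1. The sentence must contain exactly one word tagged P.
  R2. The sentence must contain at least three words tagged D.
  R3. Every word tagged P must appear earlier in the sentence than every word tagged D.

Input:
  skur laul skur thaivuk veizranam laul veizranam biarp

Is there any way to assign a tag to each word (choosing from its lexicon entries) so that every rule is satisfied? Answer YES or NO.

YES

Candidates per position — 1:skur {P,D}; 2:laul {A,D}; 3:skur {P,D}; 4:thaivuk {D}; 5:veizranam {A}; 6:laul {A,D}; 7:veizranam {A}; 8:biarp {D}.
One satisfying assignment: P A D D A A A D.
Check: rule 1 holds; rule 2 holds; rule 3 holds.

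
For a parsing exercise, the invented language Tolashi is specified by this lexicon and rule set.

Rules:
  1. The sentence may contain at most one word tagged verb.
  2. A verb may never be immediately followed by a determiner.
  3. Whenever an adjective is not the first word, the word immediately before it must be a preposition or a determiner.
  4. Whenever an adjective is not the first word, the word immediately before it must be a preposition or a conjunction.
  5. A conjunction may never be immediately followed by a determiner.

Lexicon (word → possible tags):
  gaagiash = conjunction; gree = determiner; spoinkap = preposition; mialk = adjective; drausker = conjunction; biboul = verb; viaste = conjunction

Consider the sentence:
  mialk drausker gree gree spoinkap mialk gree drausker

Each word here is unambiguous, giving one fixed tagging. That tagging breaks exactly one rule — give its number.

5

Fixed tagging: adjective conjunction determiner determiner preposition adjective determiner conjunction.
Applying the rules: R1 ✓, R2 ✓, R3 ✓, R4 ✓, R5 ✗.
Only rule 5 fails.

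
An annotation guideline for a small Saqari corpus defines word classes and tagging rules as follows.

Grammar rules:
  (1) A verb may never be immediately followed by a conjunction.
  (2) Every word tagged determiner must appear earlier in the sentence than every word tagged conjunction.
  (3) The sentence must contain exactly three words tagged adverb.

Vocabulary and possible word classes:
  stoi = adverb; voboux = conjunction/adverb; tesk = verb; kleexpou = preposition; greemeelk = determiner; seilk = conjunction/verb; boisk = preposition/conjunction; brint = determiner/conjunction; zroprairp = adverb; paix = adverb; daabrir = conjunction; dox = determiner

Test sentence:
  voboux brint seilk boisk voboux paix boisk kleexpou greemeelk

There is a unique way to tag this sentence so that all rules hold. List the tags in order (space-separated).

adverb determiner verb preposition adverb adverb preposition preposition determiner

Candidates per position — 1:voboux {conjunction,adverb}; 2:brint {determiner,conjunction}; 3:seilk {conjunction,verb}; 4:boisk {preposition,conjunction}; 5:voboux {conjunction,adverb}; 6:paix {adverb}; 7:boisk {preposition,conjunction}; 8:kleexpou {preposition}; 9:greemeelk {determiner}.
Word 1 cannot be conjunction — rule 2 would then fail for every completion. It is adverb.
Word 2 cannot be conjunction — rule 2 would then fail for every completion. It is determiner.
Word 3 cannot be conjunction — rule 2 would then fail for every completion. It is verb.
Word 4 cannot be conjunction — rule 1 would then fail for every completion. It is preposition.
Word 5 cannot be conjunction — rule 2 would then fail for every completion. It is adverb.
Word 7 cannot be conjunction — rule 2 would then fail for every completion. It is preposition.
The only consistent sequence is: adverb determiner verb preposition adverb adverb preposition preposition determiner.
Checking: rule 1 ok; rule 2 ok; rule 3 ok.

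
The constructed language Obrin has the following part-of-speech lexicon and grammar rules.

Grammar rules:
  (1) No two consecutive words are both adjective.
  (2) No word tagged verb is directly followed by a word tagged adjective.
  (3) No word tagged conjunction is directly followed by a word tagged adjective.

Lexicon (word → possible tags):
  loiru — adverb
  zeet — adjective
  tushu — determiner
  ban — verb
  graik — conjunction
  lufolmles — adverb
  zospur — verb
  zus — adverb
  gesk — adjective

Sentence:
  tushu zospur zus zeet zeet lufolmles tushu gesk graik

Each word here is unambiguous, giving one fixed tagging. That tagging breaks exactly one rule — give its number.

Fixed tagging: determiner verb adverb adjective adjective adverb determiner adjective conjunction.
Checking each rule: R1 violated, R2 holds, R3 holds.
Only rule 1 fails.

1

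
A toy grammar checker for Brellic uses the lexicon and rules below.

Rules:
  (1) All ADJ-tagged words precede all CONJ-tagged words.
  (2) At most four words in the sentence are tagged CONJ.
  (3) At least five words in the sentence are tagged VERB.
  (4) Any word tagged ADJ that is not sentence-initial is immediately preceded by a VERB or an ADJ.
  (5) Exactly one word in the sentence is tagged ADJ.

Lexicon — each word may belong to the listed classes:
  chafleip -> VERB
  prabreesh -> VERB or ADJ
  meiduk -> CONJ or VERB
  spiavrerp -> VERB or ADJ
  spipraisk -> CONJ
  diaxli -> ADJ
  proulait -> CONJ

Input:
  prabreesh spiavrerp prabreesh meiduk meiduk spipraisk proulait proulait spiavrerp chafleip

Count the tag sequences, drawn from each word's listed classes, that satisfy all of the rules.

9

Candidates per position — 1:prabreesh {VERB,ADJ}; 2:spiavrerp {VERB,ADJ}; 3:prabreesh {VERB,ADJ}; 4:meiduk {CONJ,VERB}; 5:meiduk {CONJ,VERB}; 6:spipraisk {CONJ}; 7:proulait {CONJ}; 8:proulait {CONJ}; 9:spiavrerp {VERB,ADJ}; 10:chafleip {VERB}.
There are 64 candidate sequences in total.
Checking each against the rules leaves 9 sequences.
Count = 9.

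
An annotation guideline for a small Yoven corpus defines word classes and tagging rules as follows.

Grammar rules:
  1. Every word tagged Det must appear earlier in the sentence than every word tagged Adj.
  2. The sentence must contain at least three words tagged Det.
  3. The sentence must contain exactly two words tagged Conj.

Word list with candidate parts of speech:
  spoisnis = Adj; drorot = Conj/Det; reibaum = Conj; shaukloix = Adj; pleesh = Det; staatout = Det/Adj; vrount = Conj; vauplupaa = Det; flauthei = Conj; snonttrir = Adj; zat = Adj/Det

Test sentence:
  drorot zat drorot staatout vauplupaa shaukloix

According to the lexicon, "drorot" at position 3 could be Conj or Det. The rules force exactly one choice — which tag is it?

Conj

Candidates per position — 1:drorot {Conj,Det}; 2:zat {Adj,Det}; 3:drorot {Conj,Det}; 4:staatout {Det,Adj}; 5:vauplupaa {Det}; 6:shaukloix {Adj}.
Position 1: tagging it Det would leave rule 3 unsatisfiable, so it must be Conj.
Position 2: tagging it Adj would leave rule 1 unsatisfiable, so it must be Det.
Position 3: tagging it Det would leave rule 3 unsatisfiable, so it must be Conj.
Position 4: tagging it Adj would leave rule 1 unsatisfiable, so it must be Det.
That leaves exactly one tagging: Conj Det Conj Det Det Adj.
Checking: rule 1 ok; rule 2 ok; rule 3 ok.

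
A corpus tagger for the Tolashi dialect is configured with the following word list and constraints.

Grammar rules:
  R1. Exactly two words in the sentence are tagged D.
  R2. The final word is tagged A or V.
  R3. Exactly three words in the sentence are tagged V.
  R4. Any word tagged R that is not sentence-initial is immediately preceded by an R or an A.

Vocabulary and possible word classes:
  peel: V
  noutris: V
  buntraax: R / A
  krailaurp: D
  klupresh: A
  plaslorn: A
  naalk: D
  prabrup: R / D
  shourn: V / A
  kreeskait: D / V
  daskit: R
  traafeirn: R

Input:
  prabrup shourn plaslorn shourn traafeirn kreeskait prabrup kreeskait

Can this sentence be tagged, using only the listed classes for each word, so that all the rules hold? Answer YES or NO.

YES

Candidates per position — 1:prabrup {R,D}; 2:shourn {V,A}; 3:plaslorn {A}; 4:shourn {V,A}; 5:traafeirn {R}; 6:kreeskait {D,V}; 7:prabrup {R,D}; 8:kreeskait {D,V}.
One satisfying assignment: D V A A R V D V.
Rule-by-rule: rule 1 satisfied; rule 2 satisfied; rule 3 satisfied; rule 4 satisfied.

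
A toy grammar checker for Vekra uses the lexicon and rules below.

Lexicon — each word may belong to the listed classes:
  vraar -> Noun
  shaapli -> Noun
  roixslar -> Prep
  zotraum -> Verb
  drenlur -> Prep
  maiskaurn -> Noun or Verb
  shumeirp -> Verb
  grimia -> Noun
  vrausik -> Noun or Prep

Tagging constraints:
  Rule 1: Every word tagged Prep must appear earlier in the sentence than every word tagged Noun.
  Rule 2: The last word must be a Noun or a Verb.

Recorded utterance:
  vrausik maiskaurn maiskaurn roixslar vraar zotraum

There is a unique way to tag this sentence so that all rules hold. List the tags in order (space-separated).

Candidates per position — 1:vrausik {Noun,Prep}; 2:maiskaurn {Noun,Verb}; 3:maiskaurn {Noun,Verb}; 4:roixslar {Prep}; 5:vraar {Noun}; 6:zotraum {Verb}.
If word 1 were Noun, no tagging could satisfy rule 1; so word 1 is Prep.
If word 2 were Noun, no tagging could satisfy rule 1; so word 2 is Verb.
If word 3 were Noun, no tagging could satisfy rule 1; so word 3 is Verb.
That leaves exactly one tagging: Prep Verb Verb Prep Noun Verb.
Verifying each rule — rule 1 holds; rule 2 holds.

Prep Verb Verb Prep Noun Verb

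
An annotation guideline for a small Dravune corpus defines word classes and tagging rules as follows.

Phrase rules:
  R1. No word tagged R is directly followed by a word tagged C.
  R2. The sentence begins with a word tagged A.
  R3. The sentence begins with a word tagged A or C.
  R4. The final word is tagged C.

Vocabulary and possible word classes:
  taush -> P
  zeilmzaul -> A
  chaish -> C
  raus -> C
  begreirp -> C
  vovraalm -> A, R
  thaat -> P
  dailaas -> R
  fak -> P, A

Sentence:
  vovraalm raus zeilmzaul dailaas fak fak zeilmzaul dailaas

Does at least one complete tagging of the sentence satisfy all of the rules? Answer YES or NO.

NO

Candidates per position — 1:vovraalm {A,R}; 2:raus {C}; 3:zeilmzaul {A}; 4:dailaas {R}; 5:fak {P,A}; 6:fak {P,A}; 7:zeilmzaul {A}; 8:dailaas {R}.
Rule 4 cannot be satisfied by any choice of tags from the lexicon.
So there is no consistent tagging.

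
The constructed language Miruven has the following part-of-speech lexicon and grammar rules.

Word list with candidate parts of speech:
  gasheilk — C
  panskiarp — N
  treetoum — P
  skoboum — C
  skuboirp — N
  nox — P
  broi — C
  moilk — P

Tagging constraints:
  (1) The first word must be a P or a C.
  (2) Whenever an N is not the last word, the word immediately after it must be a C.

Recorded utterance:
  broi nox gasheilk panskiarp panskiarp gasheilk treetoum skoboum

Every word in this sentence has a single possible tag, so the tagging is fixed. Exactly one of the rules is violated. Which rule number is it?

2

Fixed tagging: C P C N N C P C.
Rule check: R1 pass, R2 fail.
Only rule 2 fails.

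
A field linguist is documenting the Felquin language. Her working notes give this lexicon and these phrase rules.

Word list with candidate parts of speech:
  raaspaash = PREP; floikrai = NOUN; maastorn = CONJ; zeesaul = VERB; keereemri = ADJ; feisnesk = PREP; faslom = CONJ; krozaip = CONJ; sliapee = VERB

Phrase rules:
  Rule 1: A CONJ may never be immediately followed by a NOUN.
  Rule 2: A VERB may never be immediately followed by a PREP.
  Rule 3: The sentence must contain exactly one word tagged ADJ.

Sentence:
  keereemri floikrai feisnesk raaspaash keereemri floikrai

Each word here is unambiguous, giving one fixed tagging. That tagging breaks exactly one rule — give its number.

Fixed tagging: ADJ NOUN PREP PREP ADJ NOUN.
Rule check: R1 ✓, R2 ✓, R3 ✗.
Only rule 3 fails.

3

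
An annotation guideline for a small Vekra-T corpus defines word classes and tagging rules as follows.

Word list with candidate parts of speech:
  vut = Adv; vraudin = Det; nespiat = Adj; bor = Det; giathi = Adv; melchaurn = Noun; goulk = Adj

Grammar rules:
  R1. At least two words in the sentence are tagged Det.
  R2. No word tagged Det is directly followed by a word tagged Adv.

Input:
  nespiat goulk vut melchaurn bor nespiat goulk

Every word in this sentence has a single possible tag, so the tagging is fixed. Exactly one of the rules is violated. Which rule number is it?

1

Fixed tagging: Adj Adj Adv Noun Det Adj Adj.
Checking each rule: R1 ✗, R2 ✓.
Only rule 1 fails.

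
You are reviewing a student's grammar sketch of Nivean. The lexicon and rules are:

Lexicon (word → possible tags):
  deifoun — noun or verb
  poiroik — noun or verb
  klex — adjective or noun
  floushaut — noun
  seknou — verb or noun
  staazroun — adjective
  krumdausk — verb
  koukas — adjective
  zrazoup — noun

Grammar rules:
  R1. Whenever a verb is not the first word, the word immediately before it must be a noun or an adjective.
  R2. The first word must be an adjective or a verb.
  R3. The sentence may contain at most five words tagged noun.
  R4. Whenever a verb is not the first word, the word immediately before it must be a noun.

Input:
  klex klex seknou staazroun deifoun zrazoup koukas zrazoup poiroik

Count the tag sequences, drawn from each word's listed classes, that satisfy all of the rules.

Candidates per position — 1:klex {adjective,noun}; 2:klex {adjective,noun}; 3:seknou {verb,noun}; 4:staazroun {adjective}; 5:deifoun {noun,verb}; 6:zrazoup {noun}; 7:koukas {adjective}; 8:zrazoup {noun}; 9:poiroik {noun,verb}.
There are 32 candidate sequences in total.
The sequences that satisfy every rule: adjective adjective noun adjective noun noun adjective noun noun; adjective adjective noun adjective noun noun adjective noun verb; adjective noun verb adjective noun noun adjective noun noun; adjective noun verb adjective noun noun adjective noun verb; adjective noun noun adjective noun noun adjective noun verb.
Count = 5.

5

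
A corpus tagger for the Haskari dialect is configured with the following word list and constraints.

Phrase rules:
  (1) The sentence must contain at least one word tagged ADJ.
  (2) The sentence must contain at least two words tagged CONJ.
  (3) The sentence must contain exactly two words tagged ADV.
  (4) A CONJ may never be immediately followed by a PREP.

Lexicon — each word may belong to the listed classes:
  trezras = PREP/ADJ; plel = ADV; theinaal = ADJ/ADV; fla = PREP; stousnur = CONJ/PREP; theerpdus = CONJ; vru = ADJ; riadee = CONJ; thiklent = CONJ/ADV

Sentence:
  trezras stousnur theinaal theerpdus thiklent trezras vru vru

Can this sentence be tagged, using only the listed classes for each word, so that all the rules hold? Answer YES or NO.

Candidates per position — 1:trezras {PREP,ADJ}; 2:stousnur {CONJ,PREP}; 3:theinaal {ADJ,ADV}; 4:theerpdus {CONJ}; 5:thiklent {CONJ,ADV}; 6:trezras {PREP,ADJ}; 7:vru {ADJ}; 8:vru {ADJ}.
One satisfying assignment: PREP CONJ ADV CONJ ADV PREP ADJ ADJ.
Check: rule 1 holds; rule 2 holds; rule 3 holds; rule 4 holds.

YES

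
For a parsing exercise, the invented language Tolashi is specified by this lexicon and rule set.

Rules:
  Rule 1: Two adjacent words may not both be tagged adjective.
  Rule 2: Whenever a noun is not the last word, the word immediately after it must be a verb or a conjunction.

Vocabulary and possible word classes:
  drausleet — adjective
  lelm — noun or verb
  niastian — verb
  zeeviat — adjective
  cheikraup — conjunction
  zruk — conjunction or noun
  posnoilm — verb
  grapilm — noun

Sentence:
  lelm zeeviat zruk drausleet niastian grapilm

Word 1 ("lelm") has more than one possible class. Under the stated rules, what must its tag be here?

verb

Candidates per position — 1:lelm {noun,verb}; 2:zeeviat {adjective}; 3:zruk {conjunction,noun}; 4:drausleet {adjective}; 5:niastian {verb}; 6:grapilm {noun}.
Position 1: noun is ruled out by rule 2; that leaves verb.
Position 3: noun is ruled out by rule 2; that leaves conjunction.
The only consistent sequence is: verb adjective conjunction adjective verb noun.
Rule-by-rule: rule 1 satisfied; rule 2 satisfied.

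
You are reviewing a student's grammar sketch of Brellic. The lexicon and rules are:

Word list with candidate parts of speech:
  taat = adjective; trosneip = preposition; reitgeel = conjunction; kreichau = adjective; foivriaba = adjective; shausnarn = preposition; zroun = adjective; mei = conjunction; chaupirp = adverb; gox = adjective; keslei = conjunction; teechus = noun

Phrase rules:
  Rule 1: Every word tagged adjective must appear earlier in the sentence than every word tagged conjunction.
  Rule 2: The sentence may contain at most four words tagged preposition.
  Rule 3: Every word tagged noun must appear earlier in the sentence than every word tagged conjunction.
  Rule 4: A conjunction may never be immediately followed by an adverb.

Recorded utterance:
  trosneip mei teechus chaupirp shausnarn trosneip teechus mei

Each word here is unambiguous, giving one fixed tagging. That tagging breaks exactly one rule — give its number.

Fixed tagging: preposition conjunction noun adverb preposition preposition noun conjunction.
Rule check: R1 ok, R2 ok, R3 fails, R4 ok.
Only rule 3 fails.

3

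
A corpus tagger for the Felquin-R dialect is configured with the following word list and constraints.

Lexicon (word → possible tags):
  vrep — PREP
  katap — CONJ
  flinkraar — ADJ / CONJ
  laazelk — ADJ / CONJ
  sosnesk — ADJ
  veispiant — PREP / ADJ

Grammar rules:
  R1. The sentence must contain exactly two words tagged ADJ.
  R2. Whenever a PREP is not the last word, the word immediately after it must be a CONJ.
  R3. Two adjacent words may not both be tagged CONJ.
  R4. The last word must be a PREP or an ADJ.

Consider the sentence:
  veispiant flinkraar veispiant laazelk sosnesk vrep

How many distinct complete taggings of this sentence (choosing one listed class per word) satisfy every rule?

2

Candidates per position — 1:veispiant {PREP,ADJ}; 2:flinkraar {ADJ,CONJ}; 3:veispiant {PREP,ADJ}; 4:laazelk {ADJ,CONJ}; 5:sosnesk {ADJ}; 6:vrep {PREP}.
There are 16 candidate sequences in total.
The sequences that satisfy every rule: PREP CONJ ADJ CONJ ADJ PREP; ADJ CONJ PREP CONJ ADJ PREP.
Count = 2.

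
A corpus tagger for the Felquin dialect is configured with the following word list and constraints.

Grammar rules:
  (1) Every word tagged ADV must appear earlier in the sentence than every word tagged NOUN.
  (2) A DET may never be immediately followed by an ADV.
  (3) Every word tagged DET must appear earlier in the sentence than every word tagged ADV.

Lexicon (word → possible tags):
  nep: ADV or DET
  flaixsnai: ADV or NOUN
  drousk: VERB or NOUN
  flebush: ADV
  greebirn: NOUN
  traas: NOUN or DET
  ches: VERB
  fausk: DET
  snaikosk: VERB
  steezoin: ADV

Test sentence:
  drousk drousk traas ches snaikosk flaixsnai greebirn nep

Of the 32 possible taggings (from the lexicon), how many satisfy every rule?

8

Candidates per position — 1:drousk {VERB,NOUN}; 2:drousk {VERB,NOUN}; 3:traas {NOUN,DET}; 4:ches {VERB}; 5:snaikosk {VERB}; 6:flaixsnai {ADV,NOUN}; 7:greebirn {NOUN}; 8:nep {ADV,DET}.
There are 32 candidate sequences in total.
Checking each against the rules leaves 8 sequences.
Count = 8.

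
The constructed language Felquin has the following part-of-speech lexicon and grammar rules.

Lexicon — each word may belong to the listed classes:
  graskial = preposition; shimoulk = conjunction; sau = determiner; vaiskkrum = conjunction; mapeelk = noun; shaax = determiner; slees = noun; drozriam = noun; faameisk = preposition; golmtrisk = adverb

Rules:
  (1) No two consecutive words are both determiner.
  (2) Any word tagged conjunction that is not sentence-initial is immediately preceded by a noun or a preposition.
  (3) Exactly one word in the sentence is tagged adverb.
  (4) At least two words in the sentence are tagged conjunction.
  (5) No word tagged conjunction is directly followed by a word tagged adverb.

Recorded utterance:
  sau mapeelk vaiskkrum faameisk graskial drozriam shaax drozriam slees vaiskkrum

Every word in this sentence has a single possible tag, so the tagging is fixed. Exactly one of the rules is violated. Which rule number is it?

Fixed tagging: determiner noun conjunction preposition preposition noun determiner noun noun conjunction.
Applying the rules: R1 ✓, R2 ✓, R3 ✗, R4 ✓, R5 ✓.
Only rule 3 fails.

3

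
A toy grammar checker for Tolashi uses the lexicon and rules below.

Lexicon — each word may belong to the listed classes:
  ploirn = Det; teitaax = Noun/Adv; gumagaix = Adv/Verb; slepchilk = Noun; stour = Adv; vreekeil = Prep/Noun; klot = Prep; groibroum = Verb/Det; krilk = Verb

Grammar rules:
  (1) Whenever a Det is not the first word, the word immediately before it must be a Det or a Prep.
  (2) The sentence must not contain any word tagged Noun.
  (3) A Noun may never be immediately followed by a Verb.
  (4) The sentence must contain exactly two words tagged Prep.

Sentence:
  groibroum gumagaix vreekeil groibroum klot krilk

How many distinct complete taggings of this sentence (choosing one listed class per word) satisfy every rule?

Candidates per position — 1:groibroum {Verb,Det}; 2:gumagaix {Adv,Verb}; 3:vreekeil {Prep,Noun}; 4:groibroum {Verb,Det}; 5:klot {Prep}; 6:krilk {Verb}.
There are 16 candidate sequences in total.
Checking each against the rules leaves 8 sequences.
Count = 8.

8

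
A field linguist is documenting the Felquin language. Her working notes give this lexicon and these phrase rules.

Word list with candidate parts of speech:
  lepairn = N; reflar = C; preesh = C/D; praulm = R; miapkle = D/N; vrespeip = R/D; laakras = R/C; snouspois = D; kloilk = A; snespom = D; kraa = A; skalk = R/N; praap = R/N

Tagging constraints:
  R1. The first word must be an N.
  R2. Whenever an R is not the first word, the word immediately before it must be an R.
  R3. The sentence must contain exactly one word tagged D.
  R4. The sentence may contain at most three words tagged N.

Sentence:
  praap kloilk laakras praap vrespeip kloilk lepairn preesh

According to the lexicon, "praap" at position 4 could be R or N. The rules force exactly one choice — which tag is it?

Candidates per position — 1:praap {R,N}; 2:kloilk {A}; 3:laakras {R,C}; 4:praap {R,N}; 5:vrespeip {R,D}; 6:kloilk {A}; 7:lepairn {N}; 8:preesh {C,D}.
At position 1, choosing R makes rule 1 impossible to satisfy; hence N.
At position 3, choosing R makes rule 2 impossible to satisfy; hence C.
At position 4, choosing R makes rule 2 impossible to satisfy; hence N.
At position 5, choosing R makes rule 2 impossible to satisfy; hence D.
At position 8, choosing D makes rule 3 impossible to satisfy; hence C.
So the tagging must be: N A C N D A N C.
Rule-by-rule: rule 1 holds; rule 2 holds; rule 3 holds; rule 4 holds.

N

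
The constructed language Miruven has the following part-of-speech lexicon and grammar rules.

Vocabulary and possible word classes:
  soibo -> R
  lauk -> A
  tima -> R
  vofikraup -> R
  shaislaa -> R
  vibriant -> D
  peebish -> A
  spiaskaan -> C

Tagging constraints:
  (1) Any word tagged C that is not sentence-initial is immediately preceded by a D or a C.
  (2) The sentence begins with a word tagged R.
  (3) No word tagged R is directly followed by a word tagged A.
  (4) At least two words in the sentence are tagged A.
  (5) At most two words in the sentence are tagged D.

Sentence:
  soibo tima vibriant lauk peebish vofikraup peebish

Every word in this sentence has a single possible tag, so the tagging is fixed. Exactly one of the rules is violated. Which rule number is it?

Fixed tagging: R R D A A R A.
Checking each rule: R1 ✓, R2 ✓, R3 ✗, R4 ✓, R5 ✓.
Only rule 3 fails.

3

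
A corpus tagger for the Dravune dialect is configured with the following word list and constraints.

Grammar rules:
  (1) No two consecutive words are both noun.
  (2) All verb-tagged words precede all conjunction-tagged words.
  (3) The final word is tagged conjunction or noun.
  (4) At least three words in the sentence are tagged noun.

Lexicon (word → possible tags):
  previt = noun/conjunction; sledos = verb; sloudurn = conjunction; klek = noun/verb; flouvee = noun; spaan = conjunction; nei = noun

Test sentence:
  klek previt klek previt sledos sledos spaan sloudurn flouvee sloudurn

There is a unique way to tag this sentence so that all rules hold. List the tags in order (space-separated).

Candidates per position — 1:klek {noun,verb}; 2:previt {noun,conjunction}; 3:klek {noun,verb}; 4:previt {noun,conjunction}; 5:sledos {verb}; 6:sledos {verb}; 7:spaan {conjunction}; 8:sloudurn {conjunction}; 9:flouvee {noun}; 10:sloudurn {conjunction}.
If word 2 were conjunction, no tagging could satisfy rule 2; so word 2 is noun.
If word 3 were noun, no tagging could satisfy rule 1; so word 3 is verb.
If word 4 were conjunction, no tagging could satisfy rule 2; so word 4 is noun.
If word 1 were noun, no tagging could satisfy rule 1; so word 1 is verb.
The only consistent sequence is: verb noun verb noun verb verb conjunction conjunction noun conjunction.
Check: rule 1 ✓; rule 2 ✓; rule 3 ✓; rule 4 ✓.

verb noun verb noun verb verb conjunction conjunction noun conjunction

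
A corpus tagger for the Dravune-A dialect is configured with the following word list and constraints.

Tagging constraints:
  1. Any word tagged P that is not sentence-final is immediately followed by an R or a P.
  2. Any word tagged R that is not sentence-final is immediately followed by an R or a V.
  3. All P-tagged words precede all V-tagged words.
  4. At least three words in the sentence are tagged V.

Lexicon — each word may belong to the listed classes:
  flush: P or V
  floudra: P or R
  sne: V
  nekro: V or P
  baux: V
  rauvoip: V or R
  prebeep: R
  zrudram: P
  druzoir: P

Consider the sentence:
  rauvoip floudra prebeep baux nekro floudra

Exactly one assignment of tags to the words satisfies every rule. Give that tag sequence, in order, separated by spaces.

Candidates per position — 1:rauvoip {V,R}; 2:floudra {P,R}; 3:prebeep {R}; 4:baux {V}; 5:nekro {V,P}; 6:floudra {P,R}.
Word 1 cannot be R — rule 4 would then fail for every completion. It is V.
Word 2 cannot be P — rule 3 would then fail for every completion. It is R.
Word 5 cannot be P — rule 3 would then fail for every completion. It is V.
Word 6 cannot be P — rule 3 would then fail for every completion. It is R.
The unique satisfying tagging is: V R R V V R.
Verifying each rule — rule 1 holds; rule 2 holds; rule 3 holds; rule 4 holds.

V R R V V R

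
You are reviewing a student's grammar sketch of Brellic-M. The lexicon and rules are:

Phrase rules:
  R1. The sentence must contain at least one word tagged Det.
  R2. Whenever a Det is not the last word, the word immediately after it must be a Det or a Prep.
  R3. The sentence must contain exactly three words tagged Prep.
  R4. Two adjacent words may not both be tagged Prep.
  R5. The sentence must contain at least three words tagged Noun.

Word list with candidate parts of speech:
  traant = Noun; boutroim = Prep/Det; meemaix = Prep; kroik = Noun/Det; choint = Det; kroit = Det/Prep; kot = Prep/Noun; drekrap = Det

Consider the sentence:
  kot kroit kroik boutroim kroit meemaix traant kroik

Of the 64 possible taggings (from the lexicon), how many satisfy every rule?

3

Candidates per position — 1:kot {Prep,Noun}; 2:kroit {Det,Prep}; 3:kroik {Noun,Det}; 4:boutroim {Prep,Det}; 5:kroit {Det,Prep}; 6:meemaix {Prep}; 7:traant {Noun}; 8:kroik {Noun,Det}.
There are 64 candidate sequences in total.
The sequences that satisfy every rule: Noun Prep Noun Prep Det Prep Noun Noun; Noun Prep Noun Prep Det Prep Noun Det; Noun Prep Det Prep Det Prep Noun Noun.
Count = 3.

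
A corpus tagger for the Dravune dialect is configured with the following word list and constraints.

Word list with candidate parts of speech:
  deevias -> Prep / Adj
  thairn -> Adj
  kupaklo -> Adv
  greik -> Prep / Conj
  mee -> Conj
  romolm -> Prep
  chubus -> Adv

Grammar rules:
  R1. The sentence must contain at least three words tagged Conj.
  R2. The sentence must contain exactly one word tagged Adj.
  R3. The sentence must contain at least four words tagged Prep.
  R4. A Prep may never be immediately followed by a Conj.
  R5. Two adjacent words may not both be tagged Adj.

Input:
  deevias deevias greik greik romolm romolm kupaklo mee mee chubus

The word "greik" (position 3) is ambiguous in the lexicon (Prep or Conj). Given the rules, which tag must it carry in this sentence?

Candidates per position — 1:deevias {Prep,Adj}; 2:deevias {Prep,Adj}; 3:greik {Prep,Conj}; 4:greik {Prep,Conj}; 5:romolm {Prep}; 6:romolm {Prep}; 7:kupaklo {Adv}; 8:mee {Conj}; 9:mee {Conj}; 10:chubus {Adv}.
Position 3: the remaining choice is settled jointly with positions 1, 2, 4 — only Conj at position 3 is part of a tagging that satisfies every rule.
The only consistent sequence is: Prep Adj Conj Prep Prep Prep Adv Conj Conj Adv.
Rule-by-rule: rule 1 ok; rule 2 ok; rule 3 ok; rule 4 ok; rule 5 ok.

Conj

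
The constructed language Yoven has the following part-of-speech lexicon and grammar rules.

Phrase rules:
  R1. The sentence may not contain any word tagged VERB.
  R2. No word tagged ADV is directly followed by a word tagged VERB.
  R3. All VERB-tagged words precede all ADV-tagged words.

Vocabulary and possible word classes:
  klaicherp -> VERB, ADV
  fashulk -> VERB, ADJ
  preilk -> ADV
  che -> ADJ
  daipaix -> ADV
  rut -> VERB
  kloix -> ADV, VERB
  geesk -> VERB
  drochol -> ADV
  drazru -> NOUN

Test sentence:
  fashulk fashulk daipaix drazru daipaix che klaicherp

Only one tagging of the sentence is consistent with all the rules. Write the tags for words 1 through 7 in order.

Candidates per position — 1:fashulk {VERB,ADJ}; 2:fashulk {VERB,ADJ}; 3:daipaix {ADV}; 4:drazru {NOUN}; 5:daipaix {ADV}; 6:che {ADJ}; 7:klaicherp {VERB,ADV}.
At position 1, choosing VERB makes rule 1 impossible to satisfy; hence ADJ.
At position 2, choosing VERB makes rule 1 impossible to satisfy; hence ADJ.
At position 7, choosing VERB makes rule 1 impossible to satisfy; hence ADV.
The unique satisfying tagging is: ADJ ADJ ADV NOUN ADV ADJ ADV.
Rule-by-rule: rule 1 holds; rule 2 holds; rule 3 holds.

ADJ ADJ ADV NOUN ADV ADJ ADV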